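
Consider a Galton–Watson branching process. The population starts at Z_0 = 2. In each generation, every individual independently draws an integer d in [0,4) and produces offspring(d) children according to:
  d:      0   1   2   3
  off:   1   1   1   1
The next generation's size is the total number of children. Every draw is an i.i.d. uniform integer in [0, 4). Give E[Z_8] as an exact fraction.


Outcome values over d=0..3: [1, 1, 1, 1]
Σy = 4, Σy² = 4, M = 4
μ = 4/4 = 1,  σ² = 4/4 − (1)² = 0
E[Z_0] = 2
E[Z_1] = 1·E[Z_0] = 2
E[Z_2] = 1·E[Z_1] = 2
E[Z_3] = 1·E[Z_2] = 2
E[Z_4] = 1·E[Z_3] = 2
E[Z_5] = 1·E[Z_4] = 2
E[Z_6] = 1·E[Z_5] = 2
E[Z_7] = 1·E[Z_6] = 2
E[Z_8] = 1·E[Z_7] = 2

2


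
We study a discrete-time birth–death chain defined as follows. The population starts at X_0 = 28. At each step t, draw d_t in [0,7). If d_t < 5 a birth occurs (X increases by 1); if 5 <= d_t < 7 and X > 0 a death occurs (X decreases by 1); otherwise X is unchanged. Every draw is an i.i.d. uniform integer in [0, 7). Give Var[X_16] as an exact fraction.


X can drop by at most 1 per step and X_0 = 28 > T = 16, so X_t >= 28 − t >= 12 > 0 for every t <= 16: the floor at 0 (the 'and X > 0' condition) never binds. Hence X_16 = X_0 + Σ_{t<16} Y_t with i.i.d. increments Y_t = y(d_t) ∈ {+1, −1, 0}.
Outcome values over d=0..6: [1, 1, 1, 1, 1, -1, -1]
Σy = 3, Σy² = 7, M = 7
μ = 3/7 = 3/7,  σ² = 7/7 − (3/7)² = 40/49
Independent increments: Var[X_16] = 16·σ² = 16·(40/49) = 640/49

640/49


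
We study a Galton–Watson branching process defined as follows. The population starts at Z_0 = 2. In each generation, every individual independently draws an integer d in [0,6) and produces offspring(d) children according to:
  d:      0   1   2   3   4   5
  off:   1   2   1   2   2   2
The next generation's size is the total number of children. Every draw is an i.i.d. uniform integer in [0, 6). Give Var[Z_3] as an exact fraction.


4900/729

Outcome values over d=0..5: [1, 2, 1, 2, 2, 2]
Σy = 10, Σy² = 18, M = 6
μ = 10/6 = 5/3,  σ² = 18/6 − (5/3)² = 2/9
V_0 = 0, E_0 = 2
V_1 = 2/9·E_0 + (5/3)²·V_0 = 4/9;  E_1 = 10/3
V_2 = 2/9·E_1 + (5/3)²·V_1 = 160/81;  E_2 = 50/9
V_3 = 2/9·E_2 + (5/3)²·V_2 = 4900/729;  E_3 = 250/27


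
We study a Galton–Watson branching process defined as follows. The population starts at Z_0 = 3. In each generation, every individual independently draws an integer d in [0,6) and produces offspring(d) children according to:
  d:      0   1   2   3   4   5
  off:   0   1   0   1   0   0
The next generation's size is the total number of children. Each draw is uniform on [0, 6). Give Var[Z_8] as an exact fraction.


Outcome values over d=0..5: [0, 1, 0, 1, 0, 0]
Σy = 2, Σy² = 2, M = 6
μ = 2/6 = 1/3,  σ² = 2/6 − (1/3)² = 2/9
V_0 = 0, E_0 = 3
V_1 = 2/9·E_0 + (1/3)²·V_0 = 2/3;  E_1 = 1
V_2 = 2/9·E_1 + (1/3)²·V_1 = 8/27;  E_2 = 1/3
V_3 = 2/9·E_2 + (1/3)²·V_2 = 26/243;  E_3 = 1/9
V_4 = 2/9·E_3 + (1/3)²·V_3 = 80/2187;  E_4 = 1/27
V_5 = 2/9·E_4 + (1/3)²·V_4 = 242/19683;  E_5 = 1/81
V_6 = 2/9·E_5 + (1/3)²·V_5 = 728/177147;  E_6 = 1/243
V_7 = 2/9·E_6 + (1/3)²·V_6 = 2186/1594323;  E_7 = 1/729
V_8 = 2/9·E_7 + (1/3)²·V_7 = 6560/14348907;  E_8 = 1/2187

6560/14348907


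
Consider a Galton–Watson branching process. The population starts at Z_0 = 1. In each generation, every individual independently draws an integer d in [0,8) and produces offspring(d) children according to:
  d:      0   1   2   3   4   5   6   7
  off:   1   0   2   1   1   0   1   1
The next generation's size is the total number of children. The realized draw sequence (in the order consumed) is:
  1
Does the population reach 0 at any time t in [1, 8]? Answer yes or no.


gen 0: Z_0=1, draws=[1], offspring=[0], Z_1=0
gen 1: Z_1=0, draws=[], offspring=[], Z_2=0
gen 2: Z_2=0, draws=[], offspring=[], Z_3=0
gen 3: Z_3=0, draws=[], offspring=[], Z_4=0
gen 4: Z_4=0, draws=[], offspring=[], Z_5=0
gen 5: Z_5=0, draws=[], offspring=[], Z_6=0
gen 6: Z_6=0, draws=[], offspring=[], Z_7=0
gen 7: Z_7=0, draws=[], offspring=[], Z_8=0

yes


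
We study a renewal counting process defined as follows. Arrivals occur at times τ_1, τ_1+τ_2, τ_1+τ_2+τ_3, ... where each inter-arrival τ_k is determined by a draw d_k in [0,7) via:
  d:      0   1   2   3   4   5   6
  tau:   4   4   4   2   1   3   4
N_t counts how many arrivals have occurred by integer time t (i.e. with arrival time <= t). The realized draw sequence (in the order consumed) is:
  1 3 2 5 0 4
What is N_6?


draw d_1=1: τ_1=4, arrival time A_1=4
draw d_2=3: τ_2=2, arrival time A_2=6
draw d_3=2: τ_3=4, arrival time A_3=10
draw d_4=5: τ_4=3, arrival time A_4=13
draw d_5=0: τ_5=4, arrival time A_5=17
draw d_6=4: τ_6=1, arrival time A_6=18
N_t over t=0..6: 0:0 1:0 2:0 3:0 4:1 5:1 6:2

2


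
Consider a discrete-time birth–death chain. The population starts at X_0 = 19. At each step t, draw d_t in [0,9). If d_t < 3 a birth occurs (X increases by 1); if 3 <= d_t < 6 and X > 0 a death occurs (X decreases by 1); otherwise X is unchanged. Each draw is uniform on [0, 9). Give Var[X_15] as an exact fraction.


X can drop by at most 1 per step and X_0 = 19 > T = 15, so X_t >= 19 − t >= 4 > 0 for every t <= 15: the floor at 0 (the 'and X > 0' condition) never binds. Hence X_15 = X_0 + Σ_{t<15} Y_t with i.i.d. increments Y_t = y(d_t) ∈ {+1, −1, 0}.
Outcome values over d=0..8: [1, 1, 1, -1, -1, -1, 0, 0, 0]
Σy = 0, Σy² = 6, M = 9
μ = 0/9 = 0,  σ² = 6/9 − (0)² = 2/3
Independent increments: Var[X_15] = 15·σ² = 15·(2/3) = 10

10


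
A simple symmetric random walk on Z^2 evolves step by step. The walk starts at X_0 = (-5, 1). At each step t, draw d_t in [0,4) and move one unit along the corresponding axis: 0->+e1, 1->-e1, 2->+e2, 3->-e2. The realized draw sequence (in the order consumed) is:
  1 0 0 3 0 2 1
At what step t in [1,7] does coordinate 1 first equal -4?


3

t=0: X=(-5, 1), d=1 → -e1, X_1=(-6, 1)
t=1: X=(-6, 1), d=0 → +e1, X_2=(-5, 1)
t=2: X=(-5, 1), d=0 → +e1, X_3=(-4, 1)
t=3: X=(-4, 1), d=3 → -e2, X_4=(-4, 0)
t=4: X=(-4, 0), d=0 → +e1, X_5=(-3, 0)
t=5: X=(-3, 0), d=2 → +e2, X_6=(-3, 1)
t=6: X=(-3, 1), d=1 → -e1, X_7=(-4, 1)


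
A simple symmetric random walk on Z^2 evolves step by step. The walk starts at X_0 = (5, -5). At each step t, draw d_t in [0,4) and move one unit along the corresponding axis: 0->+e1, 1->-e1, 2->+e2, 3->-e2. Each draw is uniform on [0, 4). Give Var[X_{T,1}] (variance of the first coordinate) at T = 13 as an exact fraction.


13/2

Outcome values over d=0..3: [1, -1, 0, 0]
Σy = 0, Σy² = 2, M = 4
μ = 0/4 = 0,  σ² = 2/4 − (0)² = 1/2
Independent increments: Var[X_13] = 13·σ² = 13·(1/2) = 13/2


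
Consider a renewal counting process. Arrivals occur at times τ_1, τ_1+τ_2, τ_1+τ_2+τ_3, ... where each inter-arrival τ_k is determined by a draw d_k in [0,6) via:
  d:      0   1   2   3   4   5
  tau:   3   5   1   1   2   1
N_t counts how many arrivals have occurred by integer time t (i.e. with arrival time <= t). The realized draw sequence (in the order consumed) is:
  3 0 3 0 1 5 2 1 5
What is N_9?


4

draw d_1=3: τ_1=1, arrival time A_1=1
draw d_2=0: τ_2=3, arrival time A_2=4
draw d_3=3: τ_3=1, arrival time A_3=5
draw d_4=0: τ_4=3, arrival time A_4=8
draw d_5=1: τ_5=5, arrival time A_5=13
draw d_6=5: τ_6=1, arrival time A_6=14
draw d_7=2: τ_7=1, arrival time A_7=15
draw d_8=1: τ_8=5, arrival time A_8=20
draw d_9=5: τ_9=1, arrival time A_9=21
N_t over t=0..9: 0:0 1:1 2:1 3:1 4:2 5:3 6:3 7:3 8:4 9:4


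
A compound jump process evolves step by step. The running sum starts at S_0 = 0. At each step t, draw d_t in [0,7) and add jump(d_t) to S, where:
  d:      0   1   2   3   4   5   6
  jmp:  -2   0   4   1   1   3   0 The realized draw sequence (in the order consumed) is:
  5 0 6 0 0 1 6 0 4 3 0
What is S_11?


t=0: S=0, d=5, jump=3, S_1=3
t=1: S=3, d=0, jump=-2, S_2=1
t=2: S=1, d=6, jump=0, S_3=1
t=3: S=1, d=0, jump=-2, S_4=-1
t=4: S=-1, d=0, jump=-2, S_5=-3
t=5: S=-3, d=1, jump=0, S_6=-3
t=6: S=-3, d=6, jump=0, S_7=-3
t=7: S=-3, d=0, jump=-2, S_8=-5
t=8: S=-5, d=4, jump=1, S_9=-4
t=9: S=-4, d=3, jump=1, S_10=-3
t=10: S=-3, d=0, jump=-2, S_11=-5

-5


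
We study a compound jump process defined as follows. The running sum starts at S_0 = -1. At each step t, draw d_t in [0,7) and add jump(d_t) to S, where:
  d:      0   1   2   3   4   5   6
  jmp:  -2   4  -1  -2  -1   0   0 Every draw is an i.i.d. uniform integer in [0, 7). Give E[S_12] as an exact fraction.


Outcome values over d=0..6: [-2, 4, -1, -2, -1, 0, 0]
Σy = -2, Σy² = 26, M = 7
μ = -2/7 = -2/7,  σ² = 26/7 − (-2/7)² = 178/49
E[S_12] = -1 + 12·(-2/7) = -31/7

-31/7


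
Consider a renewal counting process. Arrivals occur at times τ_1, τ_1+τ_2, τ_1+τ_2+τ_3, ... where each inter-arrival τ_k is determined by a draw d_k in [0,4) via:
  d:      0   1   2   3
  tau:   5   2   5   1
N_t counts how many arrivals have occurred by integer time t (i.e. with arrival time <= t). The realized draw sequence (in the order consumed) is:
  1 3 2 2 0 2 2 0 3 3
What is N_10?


3

draw d_1=1: τ_1=2, arrival time A_1=2
draw d_2=3: τ_2=1, arrival time A_2=3
draw d_3=2: τ_3=5, arrival time A_3=8
draw d_4=2: τ_4=5, arrival time A_4=13
draw d_5=0: τ_5=5, arrival time A_5=18
draw d_6=2: τ_6=5, arrival time A_6=23
draw d_7=2: τ_7=5, arrival time A_7=28
draw d_8=0: τ_8=5, arrival time A_8=33
draw d_9=3: τ_9=1, arrival time A_9=34
draw d_10=3: τ_10=1, arrival time A_10=35
N_t over t=0..10: 0:0 1:0 2:1 3:2 4:2 5:2 6:2 7:2 8:3 9:3 10:3


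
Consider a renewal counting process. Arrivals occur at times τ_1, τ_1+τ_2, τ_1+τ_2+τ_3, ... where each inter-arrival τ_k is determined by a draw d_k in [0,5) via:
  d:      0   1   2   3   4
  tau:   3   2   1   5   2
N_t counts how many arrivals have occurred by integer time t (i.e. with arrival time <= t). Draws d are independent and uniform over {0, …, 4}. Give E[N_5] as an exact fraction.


Inter-arrival values over d=0..4: [3, 2, 1, 5, 2]
Each d has probability 1/5, so the pmf of τ is: f(1) = 1/5, f(2) = 2/5, f(3) = 1/5, f(5) = 1/5
Renewal equation for m(n) = E[N_n]: condition on τ_1 = k (if k <= n, one arrival plus a fresh copy on the remaining n−k steps): m(n) = F(n) + Σ_{k<=n} f(k)·m(n−k), where F(n) = P(τ <= n) and m(0) = 0
m(1) = F(1) = 1/5
m(2) = F(2) + f(1)·m(1) = 3/5 + 1/5·1/5 = 16/25
m(3) = F(3) + f(1)·m(2) + f(2)·m(1) = 4/5 + 1/5·16/25 + 2/5·1/5 = 126/125
m(4) = F(4) + f(1)·m(3) + f(2)·m(2) + f(3)·m(1) = 4/5 + 1/5·126/125 + 2/5·16/25 + 1/5·1/5 = 811/625
m(5) = F(5) + f(1)·m(4) + f(2)·m(3) + f(3)·m(2) = 1 + 1/5·811/625 + 2/5·126/125 + 1/5·16/25 = 5596/3125
E[N_5] = m(5) = 5596/3125

5596/3125


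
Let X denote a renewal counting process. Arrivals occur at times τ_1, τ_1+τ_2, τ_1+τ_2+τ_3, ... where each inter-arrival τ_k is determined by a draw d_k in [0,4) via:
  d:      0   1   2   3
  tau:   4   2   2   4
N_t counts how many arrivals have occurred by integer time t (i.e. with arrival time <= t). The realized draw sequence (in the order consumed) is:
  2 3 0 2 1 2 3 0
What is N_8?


2

draw d_1=2: τ_1=2, arrival time A_1=2
draw d_2=3: τ_2=4, arrival time A_2=6
draw d_3=0: τ_3=4, arrival time A_3=10
draw d_4=2: τ_4=2, arrival time A_4=12
draw d_5=1: τ_5=2, arrival time A_5=14
draw d_6=2: τ_6=2, arrival time A_6=16
draw d_7=3: τ_7=4, arrival time A_7=20
draw d_8=0: τ_8=4, arrival time A_8=24
N_t over t=0..8: 0:0 1:0 2:1 3:1 4:1 5:1 6:2 7:2 8:2


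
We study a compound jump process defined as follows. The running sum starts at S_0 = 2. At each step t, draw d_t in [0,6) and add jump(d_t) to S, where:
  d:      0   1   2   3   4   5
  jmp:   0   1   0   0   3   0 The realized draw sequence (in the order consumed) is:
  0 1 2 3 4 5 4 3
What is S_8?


9

t=0: S=2, d=0, jump=0, S_1=2
t=1: S=2, d=1, jump=1, S_2=3
t=2: S=3, d=2, jump=0, S_3=3
t=3: S=3, d=3, jump=0, S_4=3
t=4: S=3, d=4, jump=3, S_5=6
t=5: S=6, d=5, jump=0, S_6=6
t=6: S=6, d=4, jump=3, S_7=9
t=7: S=9, d=3, jump=0, S_8=9


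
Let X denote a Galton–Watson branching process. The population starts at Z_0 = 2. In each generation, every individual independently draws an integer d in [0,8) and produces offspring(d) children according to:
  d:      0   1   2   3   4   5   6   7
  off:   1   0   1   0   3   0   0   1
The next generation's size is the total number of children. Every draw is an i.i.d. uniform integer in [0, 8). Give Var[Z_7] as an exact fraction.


155244195/134217728

Outcome values over d=0..7: [1, 0, 1, 0, 3, 0, 0, 1]
Σy = 6, Σy² = 12, M = 8
μ = 6/8 = 3/4,  σ² = 12/8 − (3/4)² = 15/16
V_0 = 0, E_0 = 2
V_1 = 15/16·E_0 + (3/4)²·V_0 = 15/8;  E_1 = 3/2
V_2 = 15/16·E_1 + (3/4)²·V_1 = 315/128;  E_2 = 9/8
V_3 = 15/16·E_2 + (3/4)²·V_2 = 4995/2048;  E_3 = 27/32
V_4 = 15/16·E_3 + (3/4)²·V_3 = 70875/32768;  E_4 = 81/128
V_5 = 15/16·E_4 + (3/4)²·V_4 = 948915/524288;  E_5 = 243/512
V_6 = 15/16·E_5 + (3/4)²·V_5 = 12272715/8388608;  E_6 = 729/2048
V_7 = 15/16·E_6 + (3/4)²·V_6 = 155244195/134217728;  E_7 = 2187/8192


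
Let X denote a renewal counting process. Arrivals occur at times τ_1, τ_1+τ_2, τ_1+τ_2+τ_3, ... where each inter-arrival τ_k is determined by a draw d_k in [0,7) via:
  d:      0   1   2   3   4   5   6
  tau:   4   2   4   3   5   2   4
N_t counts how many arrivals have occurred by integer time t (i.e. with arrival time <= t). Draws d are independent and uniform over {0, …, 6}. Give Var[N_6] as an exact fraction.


Inter-arrival values over d=0..6: [4, 2, 4, 3, 5, 2, 4]
Each d has probability 1/7, so the pmf of τ is: f(2) = 2/7, f(3) = 1/7, f(4) = 3/7, f(5) = 1/7
Let p_n(j) = P(N_n = j), with p_0 = [1]. Condition on τ_1: p_n(0) = P(τ > n), and for j >= 1, p_n(j) = Σ_{k<=n} f(k)·p_{n−k}(j−1)
p_1 = [1]  (j = 0)
p_2 = [5/7, 2/7]  (j = 0..1)
p_3 = [4/7, 3/7]  (j = 0..1)
p_4 = [1/7, 38/49, 4/49]  (j = 0..2)
p_5 = [0, 41/49, 8/49]  (j = 0..2)
p_6 = [0, 4/7, 139/343, 8/343]  (j = 0..3)
E[N_6] = Σ j·p_6(j) = 498/343;  E[N_6²] = Σ j²·p_6(j) = 824/343
Var[N_6] = 824/343 − (498/343)² = 34628/117649

34628/117649


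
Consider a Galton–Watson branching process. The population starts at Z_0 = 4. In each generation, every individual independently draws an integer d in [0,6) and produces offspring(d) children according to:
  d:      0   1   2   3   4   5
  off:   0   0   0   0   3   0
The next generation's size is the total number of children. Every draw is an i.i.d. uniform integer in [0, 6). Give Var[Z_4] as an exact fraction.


Outcome values over d=0..5: [0, 0, 0, 0, 3, 0]
Σy = 3, Σy² = 9, M = 6
μ = 3/6 = 1/2,  σ² = 9/6 − (1/2)² = 5/4
V_0 = 0, E_0 = 4
V_1 = 5/4·E_0 + (1/2)²·V_0 = 5;  E_1 = 2
V_2 = 5/4·E_1 + (1/2)²·V_1 = 15/4;  E_2 = 1
V_3 = 5/4·E_2 + (1/2)²·V_2 = 35/16;  E_3 = 1/2
V_4 = 5/4·E_3 + (1/2)²·V_3 = 75/64;  E_4 = 1/4

75/64


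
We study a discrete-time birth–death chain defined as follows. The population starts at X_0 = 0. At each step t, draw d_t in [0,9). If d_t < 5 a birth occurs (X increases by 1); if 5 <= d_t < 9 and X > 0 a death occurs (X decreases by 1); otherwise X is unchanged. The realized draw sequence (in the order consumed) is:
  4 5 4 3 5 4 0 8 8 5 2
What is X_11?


1

t=0: X=0, d=4 → birth, X_1=1
t=1: X=1, d=5 → death, X_2=0
t=2: X=0, d=4 → birth, X_3=1
t=3: X=1, d=3 → birth, X_4=2
t=4: X=2, d=5 → death, X_5=1
t=5: X=1, d=4 → birth, X_6=2
t=6: X=2, d=0 → birth, X_7=3
t=7: X=3, d=8 → death, X_8=2
t=8: X=2, d=8 → death, X_9=1
t=9: X=1, d=5 → death, X_10=0
t=10: X=0, d=2 → birth, X_11=1


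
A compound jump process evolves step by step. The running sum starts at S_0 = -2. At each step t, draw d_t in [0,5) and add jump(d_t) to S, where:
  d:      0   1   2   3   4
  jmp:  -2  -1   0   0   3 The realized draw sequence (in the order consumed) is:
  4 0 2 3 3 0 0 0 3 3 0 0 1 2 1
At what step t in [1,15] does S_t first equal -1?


t=0: S=-2, d=4, jump=3, S_1=1
t=1: S=1, d=0, jump=-2, S_2=-1
t=2: S=-1, d=2, jump=0, S_3=-1
t=3: S=-1, d=3, jump=0, S_4=-1
t=4: S=-1, d=3, jump=0, S_5=-1
t=5: S=-1, d=0, jump=-2, S_6=-3
t=6: S=-3, d=0, jump=-2, S_7=-5
t=7: S=-5, d=0, jump=-2, S_8=-7
t=8: S=-7, d=3, jump=0, S_9=-7
t=9: S=-7, d=3, jump=0, S_10=-7
t=10: S=-7, d=0, jump=-2, S_11=-9
t=11: S=-9, d=0, jump=-2, S_12=-11
t=12: S=-11, d=1, jump=-1, S_13=-12
t=13: S=-12, d=2, jump=0, S_14=-12
t=14: S=-12, d=1, jump=-1, S_15=-13

2


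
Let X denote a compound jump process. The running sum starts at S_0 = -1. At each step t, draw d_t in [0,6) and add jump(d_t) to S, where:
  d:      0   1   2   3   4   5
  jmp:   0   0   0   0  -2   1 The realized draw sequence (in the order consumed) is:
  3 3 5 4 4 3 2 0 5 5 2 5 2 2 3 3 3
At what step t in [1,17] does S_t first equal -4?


5

t=0: S=-1, d=3, jump=0, S_1=-1
t=1: S=-1, d=3, jump=0, S_2=-1
t=2: S=-1, d=5, jump=1, S_3=0
t=3: S=0, d=4, jump=-2, S_4=-2
t=4: S=-2, d=4, jump=-2, S_5=-4
t=5: S=-4, d=3, jump=0, S_6=-4
t=6: S=-4, d=2, jump=0, S_7=-4
t=7: S=-4, d=0, jump=0, S_8=-4
t=8: S=-4, d=5, jump=1, S_9=-3
t=9: S=-3, d=5, jump=1, S_10=-2
t=10: S=-2, d=2, jump=0, S_11=-2
t=11: S=-2, d=5, jump=1, S_12=-1
t=12: S=-1, d=2, jump=0, S_13=-1
t=13: S=-1, d=2, jump=0, S_14=-1
t=14: S=-1, d=3, jump=0, S_15=-1
t=15: S=-1, d=3, jump=0, S_16=-1
t=16: S=-1, d=3, jump=0, S_17=-1


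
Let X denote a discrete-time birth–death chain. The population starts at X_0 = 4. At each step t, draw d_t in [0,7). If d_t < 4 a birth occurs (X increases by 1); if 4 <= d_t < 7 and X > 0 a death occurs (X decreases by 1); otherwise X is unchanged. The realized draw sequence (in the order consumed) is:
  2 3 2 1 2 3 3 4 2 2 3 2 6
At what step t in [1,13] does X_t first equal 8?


4

t=0: X=4, d=2 → birth, X_1=5
t=1: X=5, d=3 → birth, X_2=6
t=2: X=6, d=2 → birth, X_3=7
t=3: X=7, d=1 → birth, X_4=8
t=4: X=8, d=2 → birth, X_5=9
t=5: X=9, d=3 → birth, X_6=10
t=6: X=10, d=3 → birth, X_7=11
t=7: X=11, d=4 → death, X_8=10
t=8: X=10, d=2 → birth, X_9=11
t=9: X=11, d=2 → birth, X_10=12
t=10: X=12, d=3 → birth, X_11=13
t=11: X=13, d=2 → birth, X_12=14
t=12: X=14, d=6 → death, X_13=13


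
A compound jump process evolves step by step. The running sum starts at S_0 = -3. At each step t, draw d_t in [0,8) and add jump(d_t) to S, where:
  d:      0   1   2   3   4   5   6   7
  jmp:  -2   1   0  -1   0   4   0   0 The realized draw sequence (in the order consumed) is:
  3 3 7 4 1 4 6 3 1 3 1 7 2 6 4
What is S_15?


-4

t=0: S=-3, d=3, jump=-1, S_1=-4
t=1: S=-4, d=3, jump=-1, S_2=-5
t=2: S=-5, d=7, jump=0, S_3=-5
t=3: S=-5, d=4, jump=0, S_4=-5
t=4: S=-5, d=1, jump=1, S_5=-4
t=5: S=-4, d=4, jump=0, S_6=-4
t=6: S=-4, d=6, jump=0, S_7=-4
t=7: S=-4, d=3, jump=-1, S_8=-5
t=8: S=-5, d=1, jump=1, S_9=-4
t=9: S=-4, d=3, jump=-1, S_10=-5
t=10: S=-5, d=1, jump=1, S_11=-4
t=11: S=-4, d=7, jump=0, S_12=-4
t=12: S=-4, d=2, jump=0, S_13=-4
t=13: S=-4, d=6, jump=0, S_14=-4
t=14: S=-4, d=4, jump=0, S_15=-4


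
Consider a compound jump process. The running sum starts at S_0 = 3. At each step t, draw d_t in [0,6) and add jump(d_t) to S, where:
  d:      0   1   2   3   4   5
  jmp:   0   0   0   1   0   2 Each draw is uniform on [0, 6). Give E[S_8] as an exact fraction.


Outcome values over d=0..5: [0, 0, 0, 1, 0, 2]
Σy = 3, Σy² = 5, M = 6
μ = 3/6 = 1/2,  σ² = 5/6 − (1/2)² = 7/12
E[S_8] = 3 + 8·(1/2) = 7

7


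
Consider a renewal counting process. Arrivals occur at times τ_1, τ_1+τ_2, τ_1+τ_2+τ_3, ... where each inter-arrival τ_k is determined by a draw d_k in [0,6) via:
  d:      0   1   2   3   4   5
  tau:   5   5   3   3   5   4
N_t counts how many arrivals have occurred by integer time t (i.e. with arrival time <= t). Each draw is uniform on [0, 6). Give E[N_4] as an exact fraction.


Inter-arrival values over d=0..5: [5, 5, 3, 3, 5, 4]
Each d has probability 1/6, so the pmf of τ is: f(3) = 1/3, f(4) = 1/6, f(5) = 1/2
Renewal equation for m(n) = E[N_n]: condition on τ_1 = k (if k <= n, one arrival plus a fresh copy on the remaining n−k steps): m(n) = F(n) + Σ_{k<=n} f(k)·m(n−k), where F(n) = P(τ <= n) and m(0) = 0
m(1) = F(1) = 0
m(2) = F(2) = 0
m(3) = F(3) = 1/3
m(4) = F(4) = 1/2
E[N_4] = m(4) = 1/2

1/2


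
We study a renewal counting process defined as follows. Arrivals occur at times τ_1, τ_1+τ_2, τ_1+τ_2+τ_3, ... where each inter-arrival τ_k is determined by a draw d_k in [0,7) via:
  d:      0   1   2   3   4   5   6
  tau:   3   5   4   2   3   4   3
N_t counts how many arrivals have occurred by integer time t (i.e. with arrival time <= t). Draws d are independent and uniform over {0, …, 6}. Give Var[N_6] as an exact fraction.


29168/117649

Inter-arrival values over d=0..6: [3, 5, 4, 2, 3, 4, 3]
Each d has probability 1/7, so the pmf of τ is: f(2) = 1/7, f(3) = 3/7, f(4) = 2/7, f(5) = 1/7
Let p_n(j) = P(N_n = j), with p_0 = [1]. Condition on τ_1: p_n(0) = P(τ > n), and for j >= 1, p_n(j) = Σ_{k<=n} f(k)·p_{n−k}(j−1)
p_1 = [1]  (j = 0)
p_2 = [6/7, 1/7]  (j = 0..1)
p_3 = [3/7, 4/7]  (j = 0..1)
p_4 = [1/7, 41/49, 1/49]  (j = 0..2)
p_5 = [0, 6/7, 1/7]  (j = 0..2)
p_6 = [0, 29/49, 139/343, 1/343]  (j = 0..3)
E[N_6] = Σ j·p_6(j) = 484/343;  E[N_6²] = Σ j²·p_6(j) = 768/343
Var[N_6] = 768/343 − (484/343)² = 29168/117649


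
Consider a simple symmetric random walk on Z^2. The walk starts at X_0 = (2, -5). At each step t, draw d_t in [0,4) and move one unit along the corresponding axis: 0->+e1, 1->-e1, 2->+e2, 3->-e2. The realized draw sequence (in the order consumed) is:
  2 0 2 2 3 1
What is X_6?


t=0: X=(2, -5), d=2 → +e2, X_1=(2, -4)
t=1: X=(2, -4), d=0 → +e1, X_2=(3, -4)
t=2: X=(3, -4), d=2 → +e2, X_3=(3, -3)
t=3: X=(3, -3), d=2 → +e2, X_4=(3, -2)
t=4: X=(3, -2), d=3 → -e2, X_5=(3, -3)
t=5: X=(3, -3), d=1 → -e1, X_6=(2, -3)

(2, -3)


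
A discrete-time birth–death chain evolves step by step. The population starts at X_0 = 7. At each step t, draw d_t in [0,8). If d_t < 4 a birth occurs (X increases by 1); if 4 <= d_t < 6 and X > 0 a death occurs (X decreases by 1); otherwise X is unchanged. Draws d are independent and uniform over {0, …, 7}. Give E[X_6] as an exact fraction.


17/2

X can drop by at most 1 per step and X_0 = 7 > T = 6, so X_t >= 7 − t >= 1 > 0 for every t <= 6: the floor at 0 (the 'and X > 0' condition) never binds. Hence X_6 = X_0 + Σ_{t<6} Y_t with i.i.d. increments Y_t = y(d_t) ∈ {+1, −1, 0}.
Outcome values over d=0..7: [1, 1, 1, 1, -1, -1, 0, 0]
Σy = 2, Σy² = 6, M = 8
μ = 2/8 = 1/4,  σ² = 6/8 − (1/4)² = 11/16
E[X_6] = 7 + 6·(1/4) = 17/2


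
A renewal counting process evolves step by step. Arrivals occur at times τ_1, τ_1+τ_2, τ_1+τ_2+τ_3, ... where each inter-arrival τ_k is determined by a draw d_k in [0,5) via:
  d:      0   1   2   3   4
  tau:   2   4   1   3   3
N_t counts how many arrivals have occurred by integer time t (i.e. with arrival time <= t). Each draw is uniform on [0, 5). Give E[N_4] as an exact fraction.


Inter-arrival values over d=0..4: [2, 4, 1, 3, 3]
Each d has probability 1/5, so the pmf of τ is: f(1) = 1/5, f(2) = 1/5, f(3) = 2/5, f(4) = 1/5
Renewal equation for m(n) = E[N_n]: condition on τ_1 = k (if k <= n, one arrival plus a fresh copy on the remaining n−k steps): m(n) = F(n) + Σ_{k<=n} f(k)·m(n−k), where F(n) = P(τ <= n) and m(0) = 0
m(1) = F(1) = 1/5
m(2) = F(2) + f(1)·m(1) = 2/5 + 1/5·1/5 = 11/25
m(3) = F(3) + f(1)·m(2) + f(2)·m(1) = 4/5 + 1/5·11/25 + 1/5·1/5 = 116/125
m(4) = F(4) + f(1)·m(3) + f(2)·m(2) + f(3)·m(1) = 1 + 1/5·116/125 + 1/5·11/25 + 2/5·1/5 = 846/625
E[N_4] = m(4) = 846/625

846/625


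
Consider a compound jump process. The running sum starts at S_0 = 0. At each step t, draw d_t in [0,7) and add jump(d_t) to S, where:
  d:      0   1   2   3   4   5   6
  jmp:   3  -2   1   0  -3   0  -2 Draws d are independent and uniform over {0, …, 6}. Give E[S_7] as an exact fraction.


-3

Outcome values over d=0..6: [3, -2, 1, 0, -3, 0, -2]
Σy = -3, Σy² = 27, M = 7
μ = -3/7 = -3/7,  σ² = 27/7 − (-3/7)² = 180/49
E[S_7] = 0 + 7·(-3/7) = -3


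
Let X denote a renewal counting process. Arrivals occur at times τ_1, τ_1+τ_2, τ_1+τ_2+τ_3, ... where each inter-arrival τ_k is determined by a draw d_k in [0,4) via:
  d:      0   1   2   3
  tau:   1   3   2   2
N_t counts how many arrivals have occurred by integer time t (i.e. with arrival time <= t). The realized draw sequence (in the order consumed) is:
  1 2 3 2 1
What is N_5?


2

draw d_1=1: τ_1=3, arrival time A_1=3
draw d_2=2: τ_2=2, arrival time A_2=5
draw d_3=3: τ_3=2, arrival time A_3=7
draw d_4=2: τ_4=2, arrival time A_4=9
draw d_5=1: τ_5=3, arrival time A_5=12
N_t over t=0..5: 0:0 1:0 2:0 3:1 4:1 5:2


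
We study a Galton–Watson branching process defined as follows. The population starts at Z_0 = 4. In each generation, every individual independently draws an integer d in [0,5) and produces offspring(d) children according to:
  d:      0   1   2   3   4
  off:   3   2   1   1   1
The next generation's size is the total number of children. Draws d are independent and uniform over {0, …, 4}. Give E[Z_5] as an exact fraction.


131072/3125

Outcome values over d=0..4: [3, 2, 1, 1, 1]
Σy = 8, Σy² = 16, M = 5
μ = 8/5 = 8/5,  σ² = 16/5 − (8/5)² = 16/25
E[Z_0] = 4
E[Z_1] = 8/5·E[Z_0] = 32/5
E[Z_2] = 8/5·E[Z_1] = 256/25
E[Z_3] = 8/5·E[Z_2] = 2048/125
E[Z_4] = 8/5·E[Z_3] = 16384/625
E[Z_5] = 8/5·E[Z_4] = 131072/3125


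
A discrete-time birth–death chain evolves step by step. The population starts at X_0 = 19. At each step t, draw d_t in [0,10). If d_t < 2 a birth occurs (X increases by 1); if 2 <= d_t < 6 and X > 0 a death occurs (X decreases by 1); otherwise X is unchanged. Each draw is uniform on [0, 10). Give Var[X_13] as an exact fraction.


182/25

X can drop by at most 1 per step and X_0 = 19 > T = 13, so X_t >= 19 − t >= 6 > 0 for every t <= 13: the floor at 0 (the 'and X > 0' condition) never binds. Hence X_13 = X_0 + Σ_{t<13} Y_t with i.i.d. increments Y_t = y(d_t) ∈ {+1, −1, 0}.
Outcome values over d=0..9: [1, 1, -1, -1, -1, -1, 0, 0, 0, 0]
Σy = -2, Σy² = 6, M = 10
μ = -2/10 = -1/5,  σ² = 6/10 − (-1/5)² = 14/25
Independent increments: Var[X_13] = 13·σ² = 13·(14/25) = 182/25


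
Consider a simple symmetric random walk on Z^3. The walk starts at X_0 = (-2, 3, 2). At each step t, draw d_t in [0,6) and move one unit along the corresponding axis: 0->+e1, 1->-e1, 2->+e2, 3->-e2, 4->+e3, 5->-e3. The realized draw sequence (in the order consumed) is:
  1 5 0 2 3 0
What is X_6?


t=0: X=(-2, 3, 2), d=1 → -e1, X_1=(-3, 3, 2)
t=1: X=(-3, 3, 2), d=5 → -e3, X_2=(-3, 3, 1)
t=2: X=(-3, 3, 1), d=0 → +e1, X_3=(-2, 3, 1)
t=3: X=(-2, 3, 1), d=2 → +e2, X_4=(-2, 4, 1)
t=4: X=(-2, 4, 1), d=3 → -e2, X_5=(-2, 3, 1)
t=5: X=(-2, 3, 1), d=0 → +e1, X_6=(-1, 3, 1)

(-1, 3, 1)


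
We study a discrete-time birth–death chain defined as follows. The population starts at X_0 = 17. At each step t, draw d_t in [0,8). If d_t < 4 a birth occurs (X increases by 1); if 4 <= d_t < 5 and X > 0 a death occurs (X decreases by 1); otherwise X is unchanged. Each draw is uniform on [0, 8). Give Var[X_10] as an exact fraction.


X can drop by at most 1 per step and X_0 = 17 > T = 10, so X_t >= 17 − t >= 7 > 0 for every t <= 10: the floor at 0 (the 'and X > 0' condition) never binds. Hence X_10 = X_0 + Σ_{t<10} Y_t with i.i.d. increments Y_t = y(d_t) ∈ {+1, −1, 0}.
Outcome values over d=0..7: [1, 1, 1, 1, -1, 0, 0, 0]
Σy = 3, Σy² = 5, M = 8
μ = 3/8 = 3/8,  σ² = 5/8 − (3/8)² = 31/64
Independent increments: Var[X_10] = 10·σ² = 10·(31/64) = 155/32

155/32


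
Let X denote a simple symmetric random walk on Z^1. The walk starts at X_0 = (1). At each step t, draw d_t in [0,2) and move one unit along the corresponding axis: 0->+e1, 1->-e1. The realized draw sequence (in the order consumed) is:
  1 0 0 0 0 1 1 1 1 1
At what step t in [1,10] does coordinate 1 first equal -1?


10

t=0: X=(1), d=1 → -e1, X_1=(0)
t=1: X=(0), d=0 → +e1, X_2=(1)
t=2: X=(1), d=0 → +e1, X_3=(2)
t=3: X=(2), d=0 → +e1, X_4=(3)
t=4: X=(3), d=0 → +e1, X_5=(4)
t=5: X=(4), d=1 → -e1, X_6=(3)
t=6: X=(3), d=1 → -e1, X_7=(2)
t=7: X=(2), d=1 → -e1, X_8=(1)
t=8: X=(1), d=1 → -e1, X_9=(0)
t=9: X=(0), d=1 → -e1, X_10=(-1)


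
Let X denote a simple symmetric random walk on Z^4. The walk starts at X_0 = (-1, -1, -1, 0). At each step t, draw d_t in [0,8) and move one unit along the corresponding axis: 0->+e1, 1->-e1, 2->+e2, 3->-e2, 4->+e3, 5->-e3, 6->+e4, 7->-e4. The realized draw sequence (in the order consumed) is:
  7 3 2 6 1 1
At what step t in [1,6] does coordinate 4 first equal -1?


1

t=0: X=(-1, -1, -1, 0), d=7 → -e4, X_1=(-1, -1, -1, -1)
t=1: X=(-1, -1, -1, -1), d=3 → -e2, X_2=(-1, -2, -1, -1)
t=2: X=(-1, -2, -1, -1), d=2 → +e2, X_3=(-1, -1, -1, -1)
t=3: X=(-1, -1, -1, -1), d=6 → +e4, X_4=(-1, -1, -1, 0)
t=4: X=(-1, -1, -1, 0), d=1 → -e1, X_5=(-2, -1, -1, 0)
t=5: X=(-2, -1, -1, 0), d=1 → -e1, X_6=(-3, -1, -1, 0)


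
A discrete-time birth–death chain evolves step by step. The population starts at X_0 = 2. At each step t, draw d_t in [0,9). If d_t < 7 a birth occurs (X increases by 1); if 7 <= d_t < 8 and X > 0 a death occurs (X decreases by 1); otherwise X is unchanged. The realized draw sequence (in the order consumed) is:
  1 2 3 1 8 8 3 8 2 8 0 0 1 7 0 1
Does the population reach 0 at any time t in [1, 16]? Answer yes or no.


t=0: X=2, d=1 → birth, X_1=3
t=1: X=3, d=2 → birth, X_2=4
t=2: X=4, d=3 → birth, X_3=5
t=3: X=5, d=1 → birth, X_4=6
t=4: X=6, d=8 → hold, X_5=6
t=5: X=6, d=8 → hold, X_6=6
t=6: X=6, d=3 → birth, X_7=7
t=7: X=7, d=8 → hold, X_8=7
t=8: X=7, d=2 → birth, X_9=8
t=9: X=8, d=8 → hold, X_10=8
t=10: X=8, d=0 → birth, X_11=9
t=11: X=9, d=0 → birth, X_12=10
t=12: X=10, d=1 → birth, X_13=11
t=13: X=11, d=7 → death, X_14=10
t=14: X=10, d=0 → birth, X_15=11
t=15: X=11, d=1 → birth, X_16=12

no


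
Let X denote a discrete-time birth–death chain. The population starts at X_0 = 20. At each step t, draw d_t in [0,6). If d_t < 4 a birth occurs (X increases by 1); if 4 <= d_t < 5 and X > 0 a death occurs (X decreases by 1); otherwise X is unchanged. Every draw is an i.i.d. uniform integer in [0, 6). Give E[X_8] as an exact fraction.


X can drop by at most 1 per step and X_0 = 20 > T = 8, so X_t >= 20 − t >= 12 > 0 for every t <= 8: the floor at 0 (the 'and X > 0' condition) never binds. Hence X_8 = X_0 + Σ_{t<8} Y_t with i.i.d. increments Y_t = y(d_t) ∈ {+1, −1, 0}.
Outcome values over d=0..5: [1, 1, 1, 1, -1, 0]
Σy = 3, Σy² = 5, M = 6
μ = 3/6 = 1/2,  σ² = 5/6 − (1/2)² = 7/12
E[X_8] = 20 + 8·(1/2) = 24

24


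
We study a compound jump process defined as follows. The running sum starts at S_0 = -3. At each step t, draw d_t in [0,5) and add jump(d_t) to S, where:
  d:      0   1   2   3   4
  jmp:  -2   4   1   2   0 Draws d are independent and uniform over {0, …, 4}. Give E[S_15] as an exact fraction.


Outcome values over d=0..4: [-2, 4, 1, 2, 0]
Σy = 5, Σy² = 25, M = 5
μ = 5/5 = 1,  σ² = 25/5 − (1)² = 4
E[S_15] = -3 + 15·(1) = 12

12


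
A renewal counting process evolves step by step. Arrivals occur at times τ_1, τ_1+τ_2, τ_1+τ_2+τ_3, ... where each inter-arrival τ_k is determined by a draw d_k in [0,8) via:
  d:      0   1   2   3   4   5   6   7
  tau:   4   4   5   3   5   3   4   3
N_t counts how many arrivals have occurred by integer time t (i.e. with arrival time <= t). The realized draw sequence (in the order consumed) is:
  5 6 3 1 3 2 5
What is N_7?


draw d_1=5: τ_1=3, arrival time A_1=3
draw d_2=6: τ_2=4, arrival time A_2=7
draw d_3=3: τ_3=3, arrival time A_3=10
draw d_4=1: τ_4=4, arrival time A_4=14
draw d_5=3: τ_5=3, arrival time A_5=17
draw d_6=2: τ_6=5, arrival time A_6=22
draw d_7=5: τ_7=3, arrival time A_7=25
N_t over t=0..7: 0:0 1:0 2:0 3:1 4:1 5:1 6:1 7:2

2


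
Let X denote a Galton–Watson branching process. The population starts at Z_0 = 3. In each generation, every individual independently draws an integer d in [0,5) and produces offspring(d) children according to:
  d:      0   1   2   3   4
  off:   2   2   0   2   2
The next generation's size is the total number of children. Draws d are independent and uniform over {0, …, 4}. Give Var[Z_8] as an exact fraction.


549842753421312/152587890625

Outcome values over d=0..4: [2, 2, 0, 2, 2]
Σy = 8, Σy² = 16, M = 5
μ = 8/5 = 8/5,  σ² = 16/5 − (8/5)² = 16/25
V_0 = 0, E_0 = 3
V_1 = 16/25·E_0 + (8/5)²·V_0 = 48/25;  E_1 = 24/5
V_2 = 16/25·E_1 + (8/5)²·V_1 = 4992/625;  E_2 = 192/25
V_3 = 16/25·E_2 + (8/5)²·V_2 = 396288/15625;  E_3 = 1536/125
V_4 = 16/25·E_3 + (8/5)²·V_3 = 28434432/390625;  E_4 = 12288/625
V_5 = 16/25·E_4 + (8/5)²·V_4 = 1942683648/9765625;  E_5 = 98304/3125
V_6 = 16/25·E_5 + (8/5)²·V_5 = 129246953472/244140625;  E_6 = 786432/15625
V_7 = 16/25·E_6 + (8/5)²·V_6 = 8468413022208/6103515625;  E_7 = 6291456/78125
V_8 = 16/25·E_7 + (8/5)²·V_7 = 549842753421312/152587890625;  E_8 = 50331648/390625


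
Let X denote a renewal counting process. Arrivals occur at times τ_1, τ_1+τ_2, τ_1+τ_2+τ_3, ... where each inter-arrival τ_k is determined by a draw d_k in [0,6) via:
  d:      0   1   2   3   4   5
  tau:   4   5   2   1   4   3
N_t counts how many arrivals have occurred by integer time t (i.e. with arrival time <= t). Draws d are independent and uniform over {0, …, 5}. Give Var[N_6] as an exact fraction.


Inter-arrival values over d=0..5: [4, 5, 2, 1, 4, 3]
Each d has probability 1/6, so the pmf of τ is: f(1) = 1/6, f(2) = 1/6, f(3) = 1/6, f(4) = 1/3, f(5) = 1/6
Let p_n(j) = P(N_n = j), with p_0 = [1]. Condition on τ_1: p_n(0) = P(τ > n), and for j >= 1, p_n(j) = Σ_{k<=n} f(k)·p_{n−k}(j−1)
p_1 = [5/6, 1/6]  (j = 0..1)
p_2 = [2/3, 11/36, 1/36]  (j = 0..2)
p_3 = [1/2, 5/12, 17/216, 1/216]  (j = 0..3)
p_4 = [1/6, 2/3, 4/27, 23/1296, 1/1296]  (j = 0..4)
p_5 = [0, 2/3, 31/108, 55/1296, 29/7776, 1/7776]  (j = 0..5)
p_6 = [0, 17/36, 91/216, 41/432, 7/648, 35/46656, 1/46656]  (j = 0..6)
E[N_6] = Σ j·p_6(j) = 76825/46656;  E[N_6²] = Σ j²·p_6(j) = 149483/46656
Var[N_6] = 149483/46656 − (76825/46656)² = 1072198223/2176782336

1072198223/2176782336


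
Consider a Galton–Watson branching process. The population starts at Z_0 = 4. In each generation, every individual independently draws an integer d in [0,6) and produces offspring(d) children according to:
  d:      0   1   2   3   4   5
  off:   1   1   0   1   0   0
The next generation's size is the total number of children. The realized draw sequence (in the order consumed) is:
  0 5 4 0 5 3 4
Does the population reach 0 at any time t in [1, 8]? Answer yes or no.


yes

gen 0: Z_0=4, draws=[0, 5, 4, 0], offspring=[1, 0, 0, 1], Z_1=2
gen 1: Z_1=2, draws=[5, 3], offspring=[0, 1], Z_2=1
gen 2: Z_2=1, draws=[4], offspring=[0], Z_3=0
gen 3: Z_3=0, draws=[], offspring=[], Z_4=0
gen 4: Z_4=0, draws=[], offspring=[], Z_5=0
gen 5: Z_5=0, draws=[], offspring=[], Z_6=0
gen 6: Z_6=0, draws=[], offspring=[], Z_7=0
gen 7: Z_7=0, draws=[], offspring=[], Z_8=0


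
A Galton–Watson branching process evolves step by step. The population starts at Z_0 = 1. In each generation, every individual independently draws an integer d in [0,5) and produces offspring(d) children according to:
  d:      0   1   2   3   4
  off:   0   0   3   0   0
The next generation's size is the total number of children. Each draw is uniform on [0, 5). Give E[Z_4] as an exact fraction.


Outcome values over d=0..4: [0, 0, 3, 0, 0]
Σy = 3, Σy² = 9, M = 5
μ = 3/5 = 3/5,  σ² = 9/5 − (3/5)² = 36/25
E[Z_0] = 1
E[Z_1] = 3/5·E[Z_0] = 3/5
E[Z_2] = 3/5·E[Z_1] = 9/25
E[Z_3] = 3/5·E[Z_2] = 27/125
E[Z_4] = 3/5·E[Z_3] = 81/625

81/625


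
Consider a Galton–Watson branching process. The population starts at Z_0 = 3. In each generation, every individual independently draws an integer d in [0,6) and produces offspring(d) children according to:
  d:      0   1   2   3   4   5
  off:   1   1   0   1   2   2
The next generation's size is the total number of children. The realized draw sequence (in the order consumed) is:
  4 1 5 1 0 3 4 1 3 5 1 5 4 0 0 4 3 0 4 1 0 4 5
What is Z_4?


13

gen 0: Z_0=3, draws=[4, 1, 5], offspring=[2, 1, 2], Z_1=5
gen 1: Z_1=5, draws=[1, 0, 3, 4, 1], offspring=[1, 1, 1, 2, 1], Z_2=6
gen 2: Z_2=6, draws=[3, 5, 1, 5, 4, 0], offspring=[1, 2, 1, 2, 2, 1], Z_3=9
gen 3: Z_3=9, draws=[0, 4, 3, 0, 4, 1, 0, 4, 5], offspring=[1, 2, 1, 1, 2, 1, 1, 2, 2], Z_4=13


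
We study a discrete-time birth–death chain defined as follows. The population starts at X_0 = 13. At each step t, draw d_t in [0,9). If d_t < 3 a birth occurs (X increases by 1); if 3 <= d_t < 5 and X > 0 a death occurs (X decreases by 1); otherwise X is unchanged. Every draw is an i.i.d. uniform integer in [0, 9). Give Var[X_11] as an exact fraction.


484/81

X can drop by at most 1 per step and X_0 = 13 > T = 11, so X_t >= 13 − t >= 2 > 0 for every t <= 11: the floor at 0 (the 'and X > 0' condition) never binds. Hence X_11 = X_0 + Σ_{t<11} Y_t with i.i.d. increments Y_t = y(d_t) ∈ {+1, −1, 0}.
Outcome values over d=0..8: [1, 1, 1, -1, -1, 0, 0, 0, 0]
Σy = 1, Σy² = 5, M = 9
μ = 1/9 = 1/9,  σ² = 5/9 − (1/9)² = 44/81
Independent increments: Var[X_11] = 11·σ² = 11·(44/81) = 484/81


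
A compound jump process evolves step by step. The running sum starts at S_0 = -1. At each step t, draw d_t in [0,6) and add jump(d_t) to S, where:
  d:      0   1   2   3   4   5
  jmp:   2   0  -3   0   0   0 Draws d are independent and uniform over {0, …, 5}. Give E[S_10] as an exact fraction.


Outcome values over d=0..5: [2, 0, -3, 0, 0, 0]
Σy = -1, Σy² = 13, M = 6
μ = -1/6 = -1/6,  σ² = 13/6 − (-1/6)² = 77/36
E[S_10] = -1 + 10·(-1/6) = -8/3

-8/3


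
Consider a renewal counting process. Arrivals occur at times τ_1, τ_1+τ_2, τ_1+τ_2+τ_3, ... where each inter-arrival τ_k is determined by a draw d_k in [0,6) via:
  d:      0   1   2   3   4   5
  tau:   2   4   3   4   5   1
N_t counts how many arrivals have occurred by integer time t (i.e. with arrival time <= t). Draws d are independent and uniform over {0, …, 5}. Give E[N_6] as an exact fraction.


Inter-arrival values over d=0..5: [2, 4, 3, 4, 5, 1]
Each d has probability 1/6, so the pmf of τ is: f(1) = 1/6, f(2) = 1/6, f(3) = 1/6, f(4) = 1/3, f(5) = 1/6
Renewal equation for m(n) = E[N_n]: condition on τ_1 = k (if k <= n, one arrival plus a fresh copy on the remaining n−k steps): m(n) = F(n) + Σ_{k<=n} f(k)·m(n−k), where F(n) = P(τ <= n) and m(0) = 0
m(1) = F(1) = 1/6
m(2) = F(2) + f(1)·m(1) = 1/3 + 1/6·1/6 = 13/36
m(3) = F(3) + f(1)·m(2) + f(2)·m(1) = 1/2 + 1/6·13/36 + 1/6·1/6 = 127/216
m(4) = F(4) + f(1)·m(3) + f(2)·m(2) + f(3)·m(1) = 5/6 + 1/6·127/216 + 1/6·13/36 + 1/6·1/6 = 1321/1296
m(5) = F(5) + f(1)·m(4) + f(2)·m(3) + f(3)·m(2) + f(4)·m(1) = 1 + 1/6·1321/1296 + 1/6·127/216 + 1/6·13/36 + 1/3·1/6 = 10759/7776
m(6) = F(6) + f(1)·m(5) + f(2)·m(4) + f(3)·m(3) + f(4)·m(2) + f(5)·m(1) = 1 + 1/6·10759/7776 + 1/6·1321/1296 + 1/6·127/216 + 1/3·13/36 + 1/6·1/6 = 76825/46656
E[N_6] = m(6) = 76825/46656

76825/46656


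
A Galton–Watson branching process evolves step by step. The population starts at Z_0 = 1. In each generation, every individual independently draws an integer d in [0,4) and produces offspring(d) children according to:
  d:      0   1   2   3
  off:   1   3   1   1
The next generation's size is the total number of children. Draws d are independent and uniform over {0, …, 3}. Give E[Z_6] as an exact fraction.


Outcome values over d=0..3: [1, 3, 1, 1]
Σy = 6, Σy² = 12, M = 4
μ = 6/4 = 3/2,  σ² = 12/4 − (3/2)² = 3/4
E[Z_0] = 1
E[Z_1] = 3/2·E[Z_0] = 3/2
E[Z_2] = 3/2·E[Z_1] = 9/4
E[Z_3] = 3/2·E[Z_2] = 27/8
E[Z_4] = 3/2·E[Z_3] = 81/16
E[Z_5] = 3/2·E[Z_4] = 243/32
E[Z_6] = 3/2·E[Z_5] = 729/64

729/64


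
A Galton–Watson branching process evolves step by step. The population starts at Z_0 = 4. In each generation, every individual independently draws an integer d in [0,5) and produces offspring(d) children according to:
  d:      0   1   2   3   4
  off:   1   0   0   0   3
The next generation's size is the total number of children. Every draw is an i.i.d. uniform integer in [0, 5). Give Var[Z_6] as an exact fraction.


1605574656/244140625

Outcome values over d=0..4: [1, 0, 0, 0, 3]
Σy = 4, Σy² = 10, M = 5
μ = 4/5 = 4/5,  σ² = 10/5 − (4/5)² = 34/25
V_0 = 0, E_0 = 4
V_1 = 34/25·E_0 + (4/5)²·V_0 = 136/25;  E_1 = 16/5
V_2 = 34/25·E_1 + (4/5)²·V_1 = 4896/625;  E_2 = 64/25
V_3 = 34/25·E_2 + (4/5)²·V_2 = 132736/15625;  E_3 = 256/125
V_4 = 34/25·E_3 + (4/5)²·V_3 = 3211776/390625;  E_4 = 1024/625
V_5 = 34/25·E_4 + (4/5)²·V_4 = 73148416/9765625;  E_5 = 4096/3125
V_6 = 34/25·E_5 + (4/5)²·V_5 = 1605574656/244140625;  E_6 = 16384/15625
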